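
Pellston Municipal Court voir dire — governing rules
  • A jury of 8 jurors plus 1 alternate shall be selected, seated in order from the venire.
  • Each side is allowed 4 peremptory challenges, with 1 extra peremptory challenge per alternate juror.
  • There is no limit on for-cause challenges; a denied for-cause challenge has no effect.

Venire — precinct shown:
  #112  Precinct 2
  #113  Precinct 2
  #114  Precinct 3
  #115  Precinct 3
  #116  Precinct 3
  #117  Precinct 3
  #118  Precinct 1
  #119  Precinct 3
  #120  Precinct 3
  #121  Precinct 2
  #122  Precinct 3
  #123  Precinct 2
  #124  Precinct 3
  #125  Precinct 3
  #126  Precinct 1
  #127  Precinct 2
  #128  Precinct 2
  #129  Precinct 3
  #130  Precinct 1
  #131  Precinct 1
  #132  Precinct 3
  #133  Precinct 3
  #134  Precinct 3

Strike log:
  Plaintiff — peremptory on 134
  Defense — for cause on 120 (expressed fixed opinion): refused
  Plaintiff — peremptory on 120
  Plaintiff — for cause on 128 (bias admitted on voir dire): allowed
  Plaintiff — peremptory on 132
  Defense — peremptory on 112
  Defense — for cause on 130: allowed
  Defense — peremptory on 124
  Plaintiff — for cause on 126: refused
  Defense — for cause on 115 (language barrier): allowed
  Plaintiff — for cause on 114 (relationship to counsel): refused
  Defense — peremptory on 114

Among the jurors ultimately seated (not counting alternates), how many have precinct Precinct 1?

Removed: #112, #114, #115, #120, #124, #128, #130, #132, #134.
Seated jurors 1–8: #113, #116, #117, #118, #119, #121, #122, #123 (alternates #125 not counted).
Of those, in Precinct 1: #118 → 1.

1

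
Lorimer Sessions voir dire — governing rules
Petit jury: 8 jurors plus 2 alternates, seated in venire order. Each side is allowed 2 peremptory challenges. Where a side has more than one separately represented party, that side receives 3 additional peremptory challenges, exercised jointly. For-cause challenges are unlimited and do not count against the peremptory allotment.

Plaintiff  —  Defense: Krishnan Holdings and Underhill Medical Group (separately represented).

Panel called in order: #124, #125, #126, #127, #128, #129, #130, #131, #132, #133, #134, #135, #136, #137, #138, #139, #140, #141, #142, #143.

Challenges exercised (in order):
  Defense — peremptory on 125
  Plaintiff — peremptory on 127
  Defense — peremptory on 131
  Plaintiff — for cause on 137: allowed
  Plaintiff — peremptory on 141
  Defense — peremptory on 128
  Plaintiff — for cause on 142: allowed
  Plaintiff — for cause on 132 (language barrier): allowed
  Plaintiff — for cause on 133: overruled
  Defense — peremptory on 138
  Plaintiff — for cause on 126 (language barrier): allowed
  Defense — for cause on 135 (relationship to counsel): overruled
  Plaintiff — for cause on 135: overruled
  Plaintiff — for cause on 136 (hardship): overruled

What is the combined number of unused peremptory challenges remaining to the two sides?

1

Plaintiff allotment: 2. Defense allotment: 2 base + 3 multi-party = 5.
Plaintiff peremptories used: #127, #141 — 2 (for-cause on #137, #142, #132, #133, #126, #135, #136 don't count).
Defense peremptories used: #125, #131, #128, #138 — 4 (the for-cause on #135 doesn't count).
Remaining: (2 − 2) + (5 − 4) = 1.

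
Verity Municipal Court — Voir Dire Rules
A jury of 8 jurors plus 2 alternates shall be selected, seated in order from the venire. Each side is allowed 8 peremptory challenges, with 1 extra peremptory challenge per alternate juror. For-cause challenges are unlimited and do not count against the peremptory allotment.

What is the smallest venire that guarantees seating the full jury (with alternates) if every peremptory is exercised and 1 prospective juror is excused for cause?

31

Seats to fill: 8 + 2 alternates = 10.
Peremptories: 8 + 1×2 = 10 per side × 2 sides = 20.
For-cause removals: 1.
Minimum venire: 10 + 20 + 1 = 31.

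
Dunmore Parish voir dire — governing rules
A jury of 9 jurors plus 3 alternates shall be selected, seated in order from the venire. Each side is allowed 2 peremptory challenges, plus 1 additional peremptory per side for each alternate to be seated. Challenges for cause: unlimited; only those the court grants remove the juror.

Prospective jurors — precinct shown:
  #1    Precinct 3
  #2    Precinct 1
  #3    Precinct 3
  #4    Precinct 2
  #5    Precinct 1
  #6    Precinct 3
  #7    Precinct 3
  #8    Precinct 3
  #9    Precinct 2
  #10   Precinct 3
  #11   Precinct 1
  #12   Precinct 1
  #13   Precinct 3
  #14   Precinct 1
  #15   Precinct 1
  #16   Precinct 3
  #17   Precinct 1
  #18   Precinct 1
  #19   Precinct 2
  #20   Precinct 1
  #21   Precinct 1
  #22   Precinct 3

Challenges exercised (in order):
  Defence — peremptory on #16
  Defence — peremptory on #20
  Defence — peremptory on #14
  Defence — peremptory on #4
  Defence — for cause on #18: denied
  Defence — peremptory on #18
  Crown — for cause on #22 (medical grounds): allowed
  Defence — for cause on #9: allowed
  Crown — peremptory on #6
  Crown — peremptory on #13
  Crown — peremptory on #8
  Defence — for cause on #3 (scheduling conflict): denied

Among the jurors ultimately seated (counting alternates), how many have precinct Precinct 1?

7

Removed: #4, #6, #8, #9, #13, #14, #16, #18, #20, #22.
Seated (12 incl. alternates): #1, #2, #3, #5, #7, #10, #11, #12, #15, #17, #19, #21.
Of those, in Precinct 1: #2, #5, #11, #12, #15, #17, #21 → 7.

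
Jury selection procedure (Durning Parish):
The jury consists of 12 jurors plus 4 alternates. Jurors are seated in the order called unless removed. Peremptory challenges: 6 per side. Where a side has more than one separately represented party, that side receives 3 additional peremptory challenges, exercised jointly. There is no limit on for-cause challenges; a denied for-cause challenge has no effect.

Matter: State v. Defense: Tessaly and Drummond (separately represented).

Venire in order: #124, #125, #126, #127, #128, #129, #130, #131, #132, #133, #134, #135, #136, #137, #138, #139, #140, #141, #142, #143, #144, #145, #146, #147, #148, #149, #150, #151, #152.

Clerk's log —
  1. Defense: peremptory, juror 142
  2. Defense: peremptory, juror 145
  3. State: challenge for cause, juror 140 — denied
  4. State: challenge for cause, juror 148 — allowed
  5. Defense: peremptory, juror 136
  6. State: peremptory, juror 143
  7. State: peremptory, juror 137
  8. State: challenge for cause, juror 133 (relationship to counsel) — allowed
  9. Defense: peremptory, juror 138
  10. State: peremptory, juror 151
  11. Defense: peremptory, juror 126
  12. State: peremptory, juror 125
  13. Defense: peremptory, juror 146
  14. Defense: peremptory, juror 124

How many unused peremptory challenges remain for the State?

2

State allotment: 6.
State peremptories used: #143, #137, #151, #125 — 4 (for-cause on #140, #148, #133 don't count).
Remaining: 6 − 4 = 2.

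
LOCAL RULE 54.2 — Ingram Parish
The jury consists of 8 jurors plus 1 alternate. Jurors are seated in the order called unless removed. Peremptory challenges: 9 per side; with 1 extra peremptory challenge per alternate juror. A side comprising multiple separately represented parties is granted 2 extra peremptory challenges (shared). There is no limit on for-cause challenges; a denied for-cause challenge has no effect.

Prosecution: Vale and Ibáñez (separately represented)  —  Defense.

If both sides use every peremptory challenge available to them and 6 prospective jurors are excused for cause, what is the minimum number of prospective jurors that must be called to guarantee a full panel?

37

Seats to fill: 8 + 1 alternates = 9.
Peremptories — Prosecution: 9 + 1×1 + 2 = 12; Defense: 9 + 1×1 = 10; total 22.
For-cause removals: 6.
Minimum venire: 9 + 22 + 6 = 37.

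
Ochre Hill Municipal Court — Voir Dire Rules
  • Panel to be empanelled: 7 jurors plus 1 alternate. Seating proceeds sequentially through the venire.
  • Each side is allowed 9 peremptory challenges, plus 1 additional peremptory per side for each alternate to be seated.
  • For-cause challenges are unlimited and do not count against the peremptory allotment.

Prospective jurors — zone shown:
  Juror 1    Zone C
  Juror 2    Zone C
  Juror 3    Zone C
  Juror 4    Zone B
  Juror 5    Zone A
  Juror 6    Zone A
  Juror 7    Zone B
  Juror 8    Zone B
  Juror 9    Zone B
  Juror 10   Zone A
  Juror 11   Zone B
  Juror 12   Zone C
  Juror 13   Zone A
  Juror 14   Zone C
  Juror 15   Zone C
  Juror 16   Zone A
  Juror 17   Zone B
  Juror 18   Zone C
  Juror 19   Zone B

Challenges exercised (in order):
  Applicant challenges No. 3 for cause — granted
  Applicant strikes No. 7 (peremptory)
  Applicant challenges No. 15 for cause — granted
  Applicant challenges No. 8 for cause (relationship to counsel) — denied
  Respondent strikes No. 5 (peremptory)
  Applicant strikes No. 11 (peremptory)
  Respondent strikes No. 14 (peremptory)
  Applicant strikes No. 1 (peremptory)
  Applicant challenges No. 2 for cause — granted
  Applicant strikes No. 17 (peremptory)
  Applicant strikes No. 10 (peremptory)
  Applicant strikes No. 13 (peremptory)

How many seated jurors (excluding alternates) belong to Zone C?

Removed: #1, #2, #3, #5, #7, #10, #11, #13, #14, #15, #17.
Seated jurors 1–7: #4, #6, #8, #9, #12, #16, #18 (alternates #19 not counted).
Of those, in Zone C: #12, #18 → 2.

2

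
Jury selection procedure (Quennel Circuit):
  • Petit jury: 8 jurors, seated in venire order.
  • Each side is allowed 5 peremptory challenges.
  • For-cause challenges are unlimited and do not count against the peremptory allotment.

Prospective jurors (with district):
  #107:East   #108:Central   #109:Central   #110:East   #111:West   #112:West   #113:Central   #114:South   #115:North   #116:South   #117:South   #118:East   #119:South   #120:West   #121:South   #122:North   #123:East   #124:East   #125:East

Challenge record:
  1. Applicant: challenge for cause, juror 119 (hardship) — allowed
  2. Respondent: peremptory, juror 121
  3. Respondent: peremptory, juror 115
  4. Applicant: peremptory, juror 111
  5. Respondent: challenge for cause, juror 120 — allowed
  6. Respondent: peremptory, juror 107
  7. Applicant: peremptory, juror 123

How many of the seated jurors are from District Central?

3

Removed: #107, #111, #115, #119, #120, #121, #123.
Seated jurors 1–8: #108, #109, #110, #112, #113, #114, #116, #117.
Of those, in District Central: #108, #109, #113 → 3.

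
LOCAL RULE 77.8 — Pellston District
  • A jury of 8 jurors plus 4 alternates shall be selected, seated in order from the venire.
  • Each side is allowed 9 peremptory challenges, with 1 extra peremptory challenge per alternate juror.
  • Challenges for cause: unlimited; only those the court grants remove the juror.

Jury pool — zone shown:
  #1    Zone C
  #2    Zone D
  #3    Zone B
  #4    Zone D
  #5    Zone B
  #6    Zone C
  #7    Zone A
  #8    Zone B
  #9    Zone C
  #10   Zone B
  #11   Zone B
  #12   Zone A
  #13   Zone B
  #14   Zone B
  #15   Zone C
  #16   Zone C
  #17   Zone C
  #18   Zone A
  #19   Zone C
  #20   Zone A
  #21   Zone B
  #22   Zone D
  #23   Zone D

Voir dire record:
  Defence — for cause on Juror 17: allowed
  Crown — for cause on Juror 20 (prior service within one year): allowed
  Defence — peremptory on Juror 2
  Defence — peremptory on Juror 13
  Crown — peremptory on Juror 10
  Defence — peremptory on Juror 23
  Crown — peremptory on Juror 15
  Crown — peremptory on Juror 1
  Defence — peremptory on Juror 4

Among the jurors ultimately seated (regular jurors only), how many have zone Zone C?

Removed: #1, #2, #4, #10, #13, #15, #17, #20, #23.
Seated jurors 1–8: #3, #5, #6, #7, #8, #9, #11, #12 (alternates #14, #16, #18, #19 not counted).
Of those, in Zone C: #6, #9 → 2.

2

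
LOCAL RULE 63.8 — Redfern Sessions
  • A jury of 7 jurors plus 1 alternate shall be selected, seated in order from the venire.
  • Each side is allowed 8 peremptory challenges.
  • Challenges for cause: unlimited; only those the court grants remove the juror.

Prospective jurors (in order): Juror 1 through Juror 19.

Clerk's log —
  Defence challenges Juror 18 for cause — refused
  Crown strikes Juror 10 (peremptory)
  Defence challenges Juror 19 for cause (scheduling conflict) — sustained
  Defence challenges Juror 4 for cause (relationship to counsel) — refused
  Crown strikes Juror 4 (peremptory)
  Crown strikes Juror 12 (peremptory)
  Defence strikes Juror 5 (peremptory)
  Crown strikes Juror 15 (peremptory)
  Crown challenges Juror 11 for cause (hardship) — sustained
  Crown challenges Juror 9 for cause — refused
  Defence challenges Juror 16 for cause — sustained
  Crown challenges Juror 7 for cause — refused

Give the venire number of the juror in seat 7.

9

Removed: #4, #5, #10, #11, #12, #15, #16, #19. (#7, #9, #18 stay — for-cause denied.)
Seating in order: seats 1–7 → #1, #2, #3, #6, #7, #8, #9; alternates → #13.
So seat 7 is #9.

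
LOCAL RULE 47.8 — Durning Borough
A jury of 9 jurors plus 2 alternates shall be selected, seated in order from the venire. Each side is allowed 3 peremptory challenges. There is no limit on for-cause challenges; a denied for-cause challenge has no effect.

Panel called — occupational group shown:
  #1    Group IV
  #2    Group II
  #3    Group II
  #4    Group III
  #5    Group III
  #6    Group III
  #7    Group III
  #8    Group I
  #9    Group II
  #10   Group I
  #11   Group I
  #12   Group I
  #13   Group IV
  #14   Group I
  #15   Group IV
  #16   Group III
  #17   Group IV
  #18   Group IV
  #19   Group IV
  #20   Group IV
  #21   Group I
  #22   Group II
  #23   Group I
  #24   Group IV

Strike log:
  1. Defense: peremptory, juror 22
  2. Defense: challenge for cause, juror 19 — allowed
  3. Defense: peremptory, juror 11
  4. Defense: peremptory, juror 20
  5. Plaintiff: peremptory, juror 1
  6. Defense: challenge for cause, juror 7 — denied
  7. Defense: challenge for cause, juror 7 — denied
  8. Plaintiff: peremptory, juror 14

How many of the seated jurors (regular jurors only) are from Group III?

4

Removed: #1, #11, #14, #19, #20, #22.
Seated jurors 1–9: #2, #3, #4, #5, #6, #7, #8, #9, #10 (alternates #12, #13 not counted).
Of those, in Group III: #4, #5, #6, #7 → 4.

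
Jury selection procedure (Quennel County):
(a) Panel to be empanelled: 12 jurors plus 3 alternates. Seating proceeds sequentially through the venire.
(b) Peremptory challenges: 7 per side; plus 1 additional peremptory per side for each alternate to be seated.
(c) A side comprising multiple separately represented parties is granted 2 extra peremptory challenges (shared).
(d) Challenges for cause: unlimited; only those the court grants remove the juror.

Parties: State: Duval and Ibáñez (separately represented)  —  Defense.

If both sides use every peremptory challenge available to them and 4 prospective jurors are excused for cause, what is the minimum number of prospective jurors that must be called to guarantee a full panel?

Seats to fill: 12 + 3 alternates = 15.
Peremptories — State: 7 + 1×3 + 2 = 12; Defense: 7 + 1×3 = 10; total 22.
For-cause removals: 4.
Minimum venire: 15 + 22 + 4 = 41.

41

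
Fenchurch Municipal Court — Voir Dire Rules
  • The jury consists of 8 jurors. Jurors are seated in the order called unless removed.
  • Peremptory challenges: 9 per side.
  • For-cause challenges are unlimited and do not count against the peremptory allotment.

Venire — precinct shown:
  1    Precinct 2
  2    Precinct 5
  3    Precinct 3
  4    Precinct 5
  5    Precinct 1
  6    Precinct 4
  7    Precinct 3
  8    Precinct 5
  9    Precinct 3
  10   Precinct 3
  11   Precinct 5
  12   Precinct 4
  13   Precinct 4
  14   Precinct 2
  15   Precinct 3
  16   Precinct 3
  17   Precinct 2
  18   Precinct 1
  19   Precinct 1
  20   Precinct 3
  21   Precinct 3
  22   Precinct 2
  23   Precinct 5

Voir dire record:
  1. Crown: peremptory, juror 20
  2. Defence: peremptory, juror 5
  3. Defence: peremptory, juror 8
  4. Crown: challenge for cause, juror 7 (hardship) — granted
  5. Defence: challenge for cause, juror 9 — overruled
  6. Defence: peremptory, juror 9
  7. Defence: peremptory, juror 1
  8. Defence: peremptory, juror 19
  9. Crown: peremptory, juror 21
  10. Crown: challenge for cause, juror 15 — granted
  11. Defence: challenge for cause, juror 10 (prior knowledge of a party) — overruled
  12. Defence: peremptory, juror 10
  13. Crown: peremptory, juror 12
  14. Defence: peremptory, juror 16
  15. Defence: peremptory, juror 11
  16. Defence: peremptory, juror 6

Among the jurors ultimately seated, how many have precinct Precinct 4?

Removed: #1, #5, #6, #7, #8, #9, #10, #11, #12, #15, #16, #19, #20, #21.
Seated jurors 1–8: #2, #3, #4, #13, #14, #17, #18, #22.
Of those, in Precinct 4: #13 → 1.

1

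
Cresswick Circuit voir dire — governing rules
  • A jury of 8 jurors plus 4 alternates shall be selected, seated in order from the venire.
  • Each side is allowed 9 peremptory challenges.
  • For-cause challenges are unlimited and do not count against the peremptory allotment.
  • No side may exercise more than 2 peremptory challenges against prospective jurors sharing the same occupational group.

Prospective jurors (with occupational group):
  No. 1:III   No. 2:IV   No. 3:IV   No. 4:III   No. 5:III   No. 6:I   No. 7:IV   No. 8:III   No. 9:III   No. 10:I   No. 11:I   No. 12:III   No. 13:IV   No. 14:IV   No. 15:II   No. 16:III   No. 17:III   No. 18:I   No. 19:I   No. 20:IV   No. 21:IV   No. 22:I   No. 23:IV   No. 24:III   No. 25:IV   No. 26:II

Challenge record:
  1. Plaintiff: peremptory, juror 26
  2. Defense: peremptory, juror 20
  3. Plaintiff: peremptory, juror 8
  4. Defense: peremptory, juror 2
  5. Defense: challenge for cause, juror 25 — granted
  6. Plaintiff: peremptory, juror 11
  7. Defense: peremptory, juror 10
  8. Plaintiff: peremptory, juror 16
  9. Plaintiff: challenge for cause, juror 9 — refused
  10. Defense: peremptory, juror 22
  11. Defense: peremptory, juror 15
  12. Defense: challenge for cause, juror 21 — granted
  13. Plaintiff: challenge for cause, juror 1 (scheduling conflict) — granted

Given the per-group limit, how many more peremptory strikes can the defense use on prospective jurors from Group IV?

0

Defense peremptories so far: #20, #2, #10, #22, #15 — 5 of 9 used, 4 left overall.
Against Group IV: #20, #2 — 2 used; per-group cap 2 leaves 0.
Binding limit: min(4, 0) = 0.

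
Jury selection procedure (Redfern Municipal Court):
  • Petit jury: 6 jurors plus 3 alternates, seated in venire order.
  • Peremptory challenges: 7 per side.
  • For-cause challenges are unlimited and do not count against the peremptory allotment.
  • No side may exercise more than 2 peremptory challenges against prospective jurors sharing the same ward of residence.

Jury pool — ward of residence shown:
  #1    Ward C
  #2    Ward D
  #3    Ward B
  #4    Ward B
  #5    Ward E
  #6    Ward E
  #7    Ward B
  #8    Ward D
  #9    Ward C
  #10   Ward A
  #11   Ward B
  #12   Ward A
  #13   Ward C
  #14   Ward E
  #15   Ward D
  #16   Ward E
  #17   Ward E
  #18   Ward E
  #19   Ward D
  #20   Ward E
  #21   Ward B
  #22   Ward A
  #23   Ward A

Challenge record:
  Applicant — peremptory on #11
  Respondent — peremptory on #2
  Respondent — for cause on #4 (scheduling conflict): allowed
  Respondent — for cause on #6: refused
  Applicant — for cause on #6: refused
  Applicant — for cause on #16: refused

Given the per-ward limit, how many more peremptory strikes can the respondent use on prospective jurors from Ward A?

Respondent peremptories so far: #2 — 1 of 7 used, 6 left overall.
Against Ward A: none yet — per-ward cap 2 leaves 2.
Binding limit: min(6, 2) = 2.

2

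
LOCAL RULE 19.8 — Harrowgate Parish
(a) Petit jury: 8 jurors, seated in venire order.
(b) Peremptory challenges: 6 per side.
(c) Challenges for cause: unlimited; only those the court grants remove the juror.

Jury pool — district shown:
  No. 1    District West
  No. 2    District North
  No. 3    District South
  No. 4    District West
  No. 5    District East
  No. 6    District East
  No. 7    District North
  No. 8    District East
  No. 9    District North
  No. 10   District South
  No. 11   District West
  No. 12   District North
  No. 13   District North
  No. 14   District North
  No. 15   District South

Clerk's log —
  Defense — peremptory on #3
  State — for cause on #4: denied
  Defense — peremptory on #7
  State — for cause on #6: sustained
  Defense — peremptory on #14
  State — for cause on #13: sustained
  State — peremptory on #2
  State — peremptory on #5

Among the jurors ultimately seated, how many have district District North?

2

Removed: #2, #3, #5, #6, #7, #13, #14.
Seated jurors 1–8: #1, #4, #8, #9, #10, #11, #12, #15.
Of those, in District North: #9, #12 → 2.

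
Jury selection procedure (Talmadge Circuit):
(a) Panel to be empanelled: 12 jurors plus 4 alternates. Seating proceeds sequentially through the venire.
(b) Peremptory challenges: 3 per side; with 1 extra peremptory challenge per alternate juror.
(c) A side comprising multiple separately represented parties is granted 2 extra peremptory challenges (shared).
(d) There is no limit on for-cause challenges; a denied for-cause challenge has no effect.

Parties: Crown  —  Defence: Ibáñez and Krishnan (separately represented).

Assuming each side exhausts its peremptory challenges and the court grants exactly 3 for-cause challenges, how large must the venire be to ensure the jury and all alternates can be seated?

Seats to fill: 12 + 4 alternates = 16.
Peremptories — Crown: 3 + 1×4 = 7; Defence: 3 + 1×4 + 2 = 9; total 16.
For-cause removals: 3.
Minimum venire: 16 + 16 + 3 = 35.

35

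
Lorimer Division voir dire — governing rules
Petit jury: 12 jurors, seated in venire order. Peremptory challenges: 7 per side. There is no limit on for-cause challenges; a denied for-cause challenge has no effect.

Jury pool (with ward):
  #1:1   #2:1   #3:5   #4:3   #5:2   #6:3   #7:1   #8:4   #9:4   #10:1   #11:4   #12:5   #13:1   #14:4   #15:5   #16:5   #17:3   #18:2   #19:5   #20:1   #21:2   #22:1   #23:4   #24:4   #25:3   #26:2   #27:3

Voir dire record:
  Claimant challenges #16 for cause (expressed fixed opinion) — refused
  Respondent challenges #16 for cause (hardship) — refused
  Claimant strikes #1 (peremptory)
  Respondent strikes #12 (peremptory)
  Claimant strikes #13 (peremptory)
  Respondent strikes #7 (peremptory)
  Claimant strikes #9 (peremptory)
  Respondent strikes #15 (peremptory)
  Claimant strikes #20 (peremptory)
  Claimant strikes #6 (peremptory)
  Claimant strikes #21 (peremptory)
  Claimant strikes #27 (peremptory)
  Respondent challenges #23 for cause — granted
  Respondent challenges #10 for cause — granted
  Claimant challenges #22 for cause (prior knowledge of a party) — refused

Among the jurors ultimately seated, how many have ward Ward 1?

2

Removed: #1, #6, #7, #9, #10, #12, #13, #15, #20, #21, #23, #27.
Seated jurors 1–12: #2, #3, #4, #5, #8, #11, #14, #16, #17, #18, #19, #22.
Of those, in Ward 1: #2, #22 → 2.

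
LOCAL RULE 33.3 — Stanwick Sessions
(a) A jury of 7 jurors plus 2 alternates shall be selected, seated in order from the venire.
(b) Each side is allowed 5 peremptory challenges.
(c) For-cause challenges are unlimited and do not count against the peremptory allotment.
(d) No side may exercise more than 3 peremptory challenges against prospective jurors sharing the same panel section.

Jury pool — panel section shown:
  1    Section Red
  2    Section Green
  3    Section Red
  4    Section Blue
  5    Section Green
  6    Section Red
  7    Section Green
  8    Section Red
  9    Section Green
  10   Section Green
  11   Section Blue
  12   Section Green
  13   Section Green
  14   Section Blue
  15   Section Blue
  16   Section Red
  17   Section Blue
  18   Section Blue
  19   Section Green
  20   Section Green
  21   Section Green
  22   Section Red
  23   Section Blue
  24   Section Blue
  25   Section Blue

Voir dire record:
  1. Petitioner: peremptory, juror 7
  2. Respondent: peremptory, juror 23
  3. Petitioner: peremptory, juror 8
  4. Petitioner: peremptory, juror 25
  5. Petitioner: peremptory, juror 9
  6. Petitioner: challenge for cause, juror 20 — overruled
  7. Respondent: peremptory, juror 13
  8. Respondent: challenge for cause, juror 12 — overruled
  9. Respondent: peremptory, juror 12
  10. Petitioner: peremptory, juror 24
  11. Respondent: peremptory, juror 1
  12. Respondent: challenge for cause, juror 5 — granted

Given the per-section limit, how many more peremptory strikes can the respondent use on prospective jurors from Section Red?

1

Respondent peremptories so far: #23, #13, #12, #1 — 4 of 5 used, 1 left overall.
Against Section Red: #1 — 1 used; per-section cap 3 leaves 2.
Binding limit: min(1, 2) = 1.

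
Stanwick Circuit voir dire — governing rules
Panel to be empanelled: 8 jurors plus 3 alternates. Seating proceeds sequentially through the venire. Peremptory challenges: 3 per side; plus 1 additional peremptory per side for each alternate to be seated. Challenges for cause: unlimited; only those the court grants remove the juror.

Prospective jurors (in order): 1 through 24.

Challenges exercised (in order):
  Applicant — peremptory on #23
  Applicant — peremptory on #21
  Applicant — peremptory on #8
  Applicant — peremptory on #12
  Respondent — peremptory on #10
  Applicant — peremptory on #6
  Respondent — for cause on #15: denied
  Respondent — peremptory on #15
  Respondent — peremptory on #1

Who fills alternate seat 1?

Removed: #1, #6, #8, #10, #12, #15, #21, #23.
Filling seats in venire order through position 9: #2, #3, #4, #5, #7, #9, #11, #13, #14.
So alternate 1 is #14.

14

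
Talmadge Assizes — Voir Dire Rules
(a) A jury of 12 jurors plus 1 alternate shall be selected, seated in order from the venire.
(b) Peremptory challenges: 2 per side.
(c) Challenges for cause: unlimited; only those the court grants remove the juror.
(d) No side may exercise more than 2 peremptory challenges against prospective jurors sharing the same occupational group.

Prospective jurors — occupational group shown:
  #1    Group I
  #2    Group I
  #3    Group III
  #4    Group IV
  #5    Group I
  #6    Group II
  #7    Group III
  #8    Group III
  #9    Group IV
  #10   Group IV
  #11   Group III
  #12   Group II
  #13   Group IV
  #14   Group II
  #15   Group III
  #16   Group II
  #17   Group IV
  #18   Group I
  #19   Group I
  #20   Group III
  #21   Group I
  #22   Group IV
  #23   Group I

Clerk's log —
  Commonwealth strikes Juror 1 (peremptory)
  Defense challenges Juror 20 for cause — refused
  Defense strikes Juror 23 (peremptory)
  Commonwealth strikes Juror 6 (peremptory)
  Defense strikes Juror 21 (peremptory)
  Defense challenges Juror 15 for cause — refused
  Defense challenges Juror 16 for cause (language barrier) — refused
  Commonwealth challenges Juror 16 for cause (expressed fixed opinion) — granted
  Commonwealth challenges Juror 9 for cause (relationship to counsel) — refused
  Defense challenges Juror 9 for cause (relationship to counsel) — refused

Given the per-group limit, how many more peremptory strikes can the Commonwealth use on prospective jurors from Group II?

Commonwealth peremptories so far: #1, #6 — 2 of 2 used, 0 left overall.
Against Group II: #6 — 1 used; per-group cap 2 leaves 1.
Binding limit: min(0, 1) = 0.

0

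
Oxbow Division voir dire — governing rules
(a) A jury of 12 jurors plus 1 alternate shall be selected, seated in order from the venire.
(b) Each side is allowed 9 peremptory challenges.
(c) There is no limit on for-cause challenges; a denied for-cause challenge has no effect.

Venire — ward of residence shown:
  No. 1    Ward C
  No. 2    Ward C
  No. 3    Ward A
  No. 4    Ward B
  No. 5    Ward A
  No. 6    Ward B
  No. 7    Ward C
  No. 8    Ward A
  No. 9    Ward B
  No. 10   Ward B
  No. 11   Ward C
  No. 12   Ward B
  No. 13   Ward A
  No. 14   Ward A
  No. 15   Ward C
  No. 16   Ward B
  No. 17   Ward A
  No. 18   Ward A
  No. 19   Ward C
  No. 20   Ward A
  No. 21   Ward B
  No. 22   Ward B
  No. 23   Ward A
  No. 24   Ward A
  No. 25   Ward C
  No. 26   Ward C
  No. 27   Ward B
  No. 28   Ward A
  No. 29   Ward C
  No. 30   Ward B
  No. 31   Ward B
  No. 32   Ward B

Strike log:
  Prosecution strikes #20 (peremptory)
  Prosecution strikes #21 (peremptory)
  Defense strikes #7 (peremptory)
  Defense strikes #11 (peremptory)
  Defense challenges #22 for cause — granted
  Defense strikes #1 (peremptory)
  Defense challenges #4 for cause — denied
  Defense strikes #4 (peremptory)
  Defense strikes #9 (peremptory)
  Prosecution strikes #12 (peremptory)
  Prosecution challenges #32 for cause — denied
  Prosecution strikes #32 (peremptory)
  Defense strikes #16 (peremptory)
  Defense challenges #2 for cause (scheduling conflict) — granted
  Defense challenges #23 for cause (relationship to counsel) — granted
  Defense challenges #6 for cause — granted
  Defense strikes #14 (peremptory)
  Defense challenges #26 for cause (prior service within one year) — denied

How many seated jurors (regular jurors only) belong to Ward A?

Removed: #1, #2, #4, #6, #7, #9, #11, #12, #14, #16, #20, #21, #22, #23, #32.
Seated jurors 1–12: #3, #5, #8, #10, #13, #15, #17, #18, #19, #24, #25, #26 (alternates #27 not counted).
Of those, in Ward A: #3, #5, #8, #13, #17, #18, #24 → 7.

7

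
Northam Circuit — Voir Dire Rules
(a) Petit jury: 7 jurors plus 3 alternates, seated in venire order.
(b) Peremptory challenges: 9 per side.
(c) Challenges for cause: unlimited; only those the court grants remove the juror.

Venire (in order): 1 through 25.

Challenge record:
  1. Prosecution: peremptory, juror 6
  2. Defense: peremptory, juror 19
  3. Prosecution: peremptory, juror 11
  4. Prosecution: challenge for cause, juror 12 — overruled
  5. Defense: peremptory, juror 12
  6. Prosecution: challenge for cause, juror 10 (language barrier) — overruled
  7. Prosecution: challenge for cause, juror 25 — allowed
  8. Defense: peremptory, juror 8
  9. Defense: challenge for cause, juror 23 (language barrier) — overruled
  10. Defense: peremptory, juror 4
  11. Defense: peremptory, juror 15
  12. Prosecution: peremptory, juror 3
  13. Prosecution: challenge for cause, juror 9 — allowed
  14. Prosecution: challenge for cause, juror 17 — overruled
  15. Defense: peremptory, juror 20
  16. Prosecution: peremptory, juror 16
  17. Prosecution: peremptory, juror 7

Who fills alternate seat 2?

Removed: #3, #4, #6, #7, #8, #9, #11, #12, #15, #16, #19, #20, #25. (#10, #17, #23 stay — for-cause denied.)
Seating in order: seats 1–7 → #1, #2, #5, #10, #13, #14, #17; alternates → #18, #21, #22.
So alternate 2 is #21.

21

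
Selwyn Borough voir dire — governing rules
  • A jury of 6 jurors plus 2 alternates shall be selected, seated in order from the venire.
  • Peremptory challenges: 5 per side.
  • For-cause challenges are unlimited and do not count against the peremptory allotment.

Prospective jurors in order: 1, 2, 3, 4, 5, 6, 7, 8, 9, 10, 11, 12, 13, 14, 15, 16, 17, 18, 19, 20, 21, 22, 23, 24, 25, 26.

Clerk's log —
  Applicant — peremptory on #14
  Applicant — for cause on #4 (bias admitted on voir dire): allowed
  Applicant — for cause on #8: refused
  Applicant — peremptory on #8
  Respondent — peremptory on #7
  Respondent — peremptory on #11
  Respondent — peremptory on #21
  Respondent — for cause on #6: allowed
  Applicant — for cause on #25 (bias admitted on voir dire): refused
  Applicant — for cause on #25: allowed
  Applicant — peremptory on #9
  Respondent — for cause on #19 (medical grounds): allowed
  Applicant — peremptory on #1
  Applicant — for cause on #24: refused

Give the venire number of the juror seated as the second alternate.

Removed: #1, #4, #6, #7, #8, #9, #11, #14, #19, #21, #25. (#24 stays — for-cause denied.)
Seating in order: seats 1–6 → #2, #3, #5, #10, #12, #13; alternates → #15, #16.
So alternate 2 is #16.

16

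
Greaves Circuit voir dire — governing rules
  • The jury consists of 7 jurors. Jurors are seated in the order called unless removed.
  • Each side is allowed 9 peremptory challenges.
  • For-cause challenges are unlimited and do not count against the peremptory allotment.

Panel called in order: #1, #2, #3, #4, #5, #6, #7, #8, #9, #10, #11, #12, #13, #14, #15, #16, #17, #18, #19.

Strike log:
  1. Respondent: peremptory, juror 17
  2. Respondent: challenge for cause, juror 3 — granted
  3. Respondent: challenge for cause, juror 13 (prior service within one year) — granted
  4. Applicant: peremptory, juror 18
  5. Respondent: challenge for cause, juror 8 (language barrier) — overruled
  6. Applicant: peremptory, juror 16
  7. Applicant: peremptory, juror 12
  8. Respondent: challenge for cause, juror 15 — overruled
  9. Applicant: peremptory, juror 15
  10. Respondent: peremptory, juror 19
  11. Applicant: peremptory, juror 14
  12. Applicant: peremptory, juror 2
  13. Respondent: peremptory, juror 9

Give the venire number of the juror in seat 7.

Removed: #2, #3, #9, #12, #13, #14, #15, #16, #17, #18, #19. (#8 stays — for-cause denied.)
Seating in order: seats 1–7 → #1, #4, #5, #6, #7, #8, #10.
So seat 7 is #10.

10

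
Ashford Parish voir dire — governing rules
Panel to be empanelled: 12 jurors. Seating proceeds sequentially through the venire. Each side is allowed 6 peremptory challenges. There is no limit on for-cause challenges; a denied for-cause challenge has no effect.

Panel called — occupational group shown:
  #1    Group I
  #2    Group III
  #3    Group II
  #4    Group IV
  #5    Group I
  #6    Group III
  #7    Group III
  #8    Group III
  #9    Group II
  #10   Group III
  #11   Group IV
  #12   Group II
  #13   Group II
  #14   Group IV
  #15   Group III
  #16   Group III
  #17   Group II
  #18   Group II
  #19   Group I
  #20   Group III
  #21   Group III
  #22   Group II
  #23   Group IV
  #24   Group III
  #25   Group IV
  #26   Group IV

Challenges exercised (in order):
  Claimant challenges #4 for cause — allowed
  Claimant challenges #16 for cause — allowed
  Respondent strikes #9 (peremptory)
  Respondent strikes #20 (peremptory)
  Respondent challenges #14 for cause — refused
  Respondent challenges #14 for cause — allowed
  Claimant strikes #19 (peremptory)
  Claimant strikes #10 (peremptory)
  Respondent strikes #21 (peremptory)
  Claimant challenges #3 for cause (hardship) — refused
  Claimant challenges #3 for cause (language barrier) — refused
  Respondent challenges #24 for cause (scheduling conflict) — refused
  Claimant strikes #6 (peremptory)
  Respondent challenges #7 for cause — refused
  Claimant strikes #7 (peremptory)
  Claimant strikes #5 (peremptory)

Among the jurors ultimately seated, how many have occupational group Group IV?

Removed: #4, #5, #6, #7, #9, #10, #14, #16, #19, #20, #21.
Seated jurors 1–12: #1, #2, #3, #8, #11, #12, #13, #15, #17, #18, #22, #23.
Of those, in Group IV: #11, #23 → 2.

2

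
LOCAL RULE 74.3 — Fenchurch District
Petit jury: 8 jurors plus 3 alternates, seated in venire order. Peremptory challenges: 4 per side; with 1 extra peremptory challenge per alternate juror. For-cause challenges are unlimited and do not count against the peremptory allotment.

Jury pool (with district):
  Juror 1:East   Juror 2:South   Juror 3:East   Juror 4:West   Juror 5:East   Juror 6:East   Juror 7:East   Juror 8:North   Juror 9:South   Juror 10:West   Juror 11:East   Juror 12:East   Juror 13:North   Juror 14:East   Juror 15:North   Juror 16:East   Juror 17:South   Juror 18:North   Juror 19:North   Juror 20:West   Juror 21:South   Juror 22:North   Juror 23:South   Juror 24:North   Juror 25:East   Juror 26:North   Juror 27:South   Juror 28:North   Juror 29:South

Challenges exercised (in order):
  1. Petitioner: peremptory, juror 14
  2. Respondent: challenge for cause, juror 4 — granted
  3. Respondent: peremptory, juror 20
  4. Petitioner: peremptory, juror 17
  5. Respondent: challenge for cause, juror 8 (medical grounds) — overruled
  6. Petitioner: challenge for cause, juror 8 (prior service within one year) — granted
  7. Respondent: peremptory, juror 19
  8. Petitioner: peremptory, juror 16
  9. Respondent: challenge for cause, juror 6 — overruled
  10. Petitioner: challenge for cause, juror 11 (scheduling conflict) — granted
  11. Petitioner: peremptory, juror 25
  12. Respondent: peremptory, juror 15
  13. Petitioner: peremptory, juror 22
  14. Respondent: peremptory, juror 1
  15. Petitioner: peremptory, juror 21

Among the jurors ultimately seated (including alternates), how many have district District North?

2

Removed: #1, #4, #8, #11, #14, #15, #16, #17, #19, #20, #21, #22, #25.
Seated (11 incl. alternates): #2, #3, #5, #6, #7, #9, #10, #12, #13, #18, #23.
Of those, in District North: #13, #18 → 2.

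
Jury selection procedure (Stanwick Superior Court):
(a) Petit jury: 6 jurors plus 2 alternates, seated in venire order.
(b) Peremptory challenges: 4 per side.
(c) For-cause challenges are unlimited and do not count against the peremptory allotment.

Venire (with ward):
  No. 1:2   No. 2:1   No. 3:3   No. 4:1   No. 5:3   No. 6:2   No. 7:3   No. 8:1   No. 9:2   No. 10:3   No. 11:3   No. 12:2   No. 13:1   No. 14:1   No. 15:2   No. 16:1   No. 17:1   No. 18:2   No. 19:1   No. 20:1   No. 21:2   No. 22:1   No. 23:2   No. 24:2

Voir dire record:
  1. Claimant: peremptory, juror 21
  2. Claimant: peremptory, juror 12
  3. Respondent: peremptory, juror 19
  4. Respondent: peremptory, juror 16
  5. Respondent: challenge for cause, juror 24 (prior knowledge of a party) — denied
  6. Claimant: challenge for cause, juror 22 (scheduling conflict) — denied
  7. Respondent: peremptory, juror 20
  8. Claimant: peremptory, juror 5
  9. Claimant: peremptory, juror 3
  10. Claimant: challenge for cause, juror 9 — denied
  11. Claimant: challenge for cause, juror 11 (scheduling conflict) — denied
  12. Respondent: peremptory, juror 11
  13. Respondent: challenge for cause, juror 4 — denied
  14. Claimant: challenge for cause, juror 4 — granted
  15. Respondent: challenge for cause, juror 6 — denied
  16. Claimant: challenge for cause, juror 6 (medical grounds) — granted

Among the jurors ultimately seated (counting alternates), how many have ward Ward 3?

2

Removed: #3, #4, #5, #6, #11, #12, #16, #19, #20, #21.
Seated (8 incl. alternates): #1, #2, #7, #8, #9, #10, #13, #14.
Of those, in Ward 3: #7, #10 → 2.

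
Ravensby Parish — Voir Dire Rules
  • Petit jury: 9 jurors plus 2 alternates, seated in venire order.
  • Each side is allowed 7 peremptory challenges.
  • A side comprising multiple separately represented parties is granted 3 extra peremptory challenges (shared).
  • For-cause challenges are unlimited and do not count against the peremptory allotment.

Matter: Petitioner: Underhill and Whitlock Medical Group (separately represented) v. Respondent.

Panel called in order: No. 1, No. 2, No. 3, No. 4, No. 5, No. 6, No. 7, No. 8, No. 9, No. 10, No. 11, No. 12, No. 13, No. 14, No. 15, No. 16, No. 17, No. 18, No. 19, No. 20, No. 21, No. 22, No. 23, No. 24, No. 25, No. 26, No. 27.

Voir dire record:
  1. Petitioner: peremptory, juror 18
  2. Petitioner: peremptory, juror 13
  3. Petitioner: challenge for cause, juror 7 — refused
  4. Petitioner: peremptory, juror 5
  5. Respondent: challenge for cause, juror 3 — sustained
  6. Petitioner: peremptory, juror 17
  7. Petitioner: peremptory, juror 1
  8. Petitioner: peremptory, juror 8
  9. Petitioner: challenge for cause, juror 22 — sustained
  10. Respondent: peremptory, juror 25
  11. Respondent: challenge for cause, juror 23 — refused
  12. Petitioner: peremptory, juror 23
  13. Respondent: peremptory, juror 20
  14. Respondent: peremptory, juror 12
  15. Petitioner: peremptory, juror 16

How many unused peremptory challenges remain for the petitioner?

2

Petitioner allotment: 7 base + 3 multi-party = 10.
Petitioner peremptories used: #18, #13, #5, #17, #1, #8, #23, #16 — 8 (for-cause on #7, #22 don't count).
Remaining: 10 − 8 = 2.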